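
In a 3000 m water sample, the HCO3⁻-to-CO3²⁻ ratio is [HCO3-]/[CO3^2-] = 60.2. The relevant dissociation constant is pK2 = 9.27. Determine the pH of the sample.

From K2 = [H⁺][CO3^2-]/[HCO3-]:  pH = pK2 − log₁₀([HCO3-]/[CO3^2-])
log₁₀(60.2) = +1.780
pH = 9.27 − (+1.780) = 7.49

pH = 7.49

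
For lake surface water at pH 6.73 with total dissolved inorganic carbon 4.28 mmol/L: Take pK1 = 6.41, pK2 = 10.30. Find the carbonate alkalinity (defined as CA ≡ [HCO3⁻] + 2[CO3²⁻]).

CA = 2.90 mmol/L

CA = [HCO3⁻] + 2[CO3²⁻] = (α₁ + 2α₂)·DIC
At pH 6.73: [H⁺]/K1 = 10^-0.32 = 0.47863, K2/[H⁺] = 10^-3.57 = 0.00026915
α₁ = 1/(1 + 0.47863 + 0.00026915) = 1/1.4789 = 0.6762; α₂ = α₁·K2/[H⁺] = 0.0001820
α₁ + 2α₂ = 0.6765
CA = 0.6765 × 4.28 = 2.90 mmol/L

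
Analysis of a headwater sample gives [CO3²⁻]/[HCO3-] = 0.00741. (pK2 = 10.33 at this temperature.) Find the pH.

From K2 = [H⁺][CO3²⁻]/[HCO3-]:  pH = pK2 + log₁₀([CO3²⁻]/[HCO3-])
log₁₀(0.00741) = -2.130
pH = 10.33 + (-2.130) = 8.20

pH = 8.20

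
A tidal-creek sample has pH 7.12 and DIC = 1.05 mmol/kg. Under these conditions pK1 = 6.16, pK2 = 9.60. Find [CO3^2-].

α₂ = 1 / (1 + [H⁺]/K2 + [H⁺]²/(K1K2)) = 1 / (1 + 10^+2.48 + 10^+1.52)
   = 1 / (1 + 302.00 + 33.113) = 1/336.11 = 0.002975
[CO3²⁻] = α₂ × DIC = 0.002975 × 1.05 = 0.00312 mmol/kg = 3.12 μmol/kg

[CO3²⁻] = 3.12 μmol/kg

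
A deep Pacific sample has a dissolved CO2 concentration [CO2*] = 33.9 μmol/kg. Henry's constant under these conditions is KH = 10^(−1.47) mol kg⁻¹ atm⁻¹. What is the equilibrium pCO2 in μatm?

pCO2 = 1000 μatm

KH = 10^(−1.47) = 3.388×10^-2 mol kg⁻¹ atm⁻¹
pCO2 = [CO2*]/KH = 33.9×10^-6 / 3.388×10^-2 = 1.00×10^-3 atm = 1000 μatm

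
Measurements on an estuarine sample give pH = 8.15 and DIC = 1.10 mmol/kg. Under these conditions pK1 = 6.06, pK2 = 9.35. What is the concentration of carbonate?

α₂ = 1 / (1 + [H⁺]/K2 + [H⁺]²/(K1K2)) = 1 / (1 + 10^+1.20 + 10^-0.89)
   = 1 / (1 + 15.849 + 0.12882) = 1/16.978 = 0.05890
[CO3²⁻] = α₂ × DIC = 0.05890 × 1.10 = 0.0648 mmol/kg

[CO3²⁻] = 0.0648 mmol/kg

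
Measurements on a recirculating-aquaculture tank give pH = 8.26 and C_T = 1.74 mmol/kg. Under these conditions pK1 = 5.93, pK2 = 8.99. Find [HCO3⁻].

[HCO3⁻] = 1.46 mmol/kg

α₁ = 1 / (1 + [H⁺]/K1 + K2/[H⁺]) = 1 / (1 + 10^-2.33 + 10^-0.73)
   = 1 / (1 + 0.0046774 + 0.18621) = 1/1.1909 = 0.8397
[HCO3⁻] = α₁ × DIC = 0.8397 × 1.74 = 1.46 mmol/kg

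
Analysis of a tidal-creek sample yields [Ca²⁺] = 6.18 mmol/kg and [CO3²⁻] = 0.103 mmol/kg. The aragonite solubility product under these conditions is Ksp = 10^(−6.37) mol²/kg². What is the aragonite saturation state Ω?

Ksp = 10^(−6.37) = 4.266×10^-7
Ω = [Ca²⁺][CO3²⁻]/Ksp = (6.18×10^-3)(0.103×10^-3) / 4.266×10^-7 = 1.49

Ω = 1.49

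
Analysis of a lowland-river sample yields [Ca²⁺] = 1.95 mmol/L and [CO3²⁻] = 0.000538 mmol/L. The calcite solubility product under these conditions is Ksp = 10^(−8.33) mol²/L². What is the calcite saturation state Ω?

Ksp = 10^(−8.33) = 4.677×10^-9
Ω = [Ca²⁺][CO3²⁻]/Ksp = (1.95×10^-3)(0.000538×10^-3) / 4.677×10^-9 = 0.224

Ω = 0.224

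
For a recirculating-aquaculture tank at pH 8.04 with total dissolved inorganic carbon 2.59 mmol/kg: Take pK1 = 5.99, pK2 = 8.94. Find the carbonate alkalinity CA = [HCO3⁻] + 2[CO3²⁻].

CA = [HCO3⁻] + 2[CO3²⁻] = (α₁ + 2α₂)·DIC
At pH 8.04: [H⁺]/K1 = 10^-2.05 = 0.0089125, K2/[H⁺] = 10^-0.90 = 0.12589
α₁ = 1/(1 + 0.0089125 + 0.12589) = 1/1.1348 = 0.8812; α₂ = α₁·K2/[H⁺] = 0.1109
α₁ + 2α₂ = 1.1031
CA = 1.1031 × 2.59 = 2.86 mmol/kg

CA = 2.86 mmol/kg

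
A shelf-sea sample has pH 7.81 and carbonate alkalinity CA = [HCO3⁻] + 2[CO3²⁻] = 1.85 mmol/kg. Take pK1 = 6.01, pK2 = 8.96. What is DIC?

CA = [HCO3⁻] + 2[CO3²⁻] = (α₁ + 2α₂)·DIC
At pH 7.81: [H⁺]/K1 = 10^-1.80 = 0.015849, K2/[H⁺] = 10^-1.15 = 0.070795
α₁ = 1/(1 + 0.015849 + 0.070795) = 1/1.0866 = 0.9203; α₂ = α₁·K2/[H⁺] = 0.06515
α₁ + 2α₂ = 1.0506
DIC = CA / (α₁ + 2α₂) = 1.85 / 1.0506 = 1.76 mmol/kg

DIC = 1.76 mmol/kg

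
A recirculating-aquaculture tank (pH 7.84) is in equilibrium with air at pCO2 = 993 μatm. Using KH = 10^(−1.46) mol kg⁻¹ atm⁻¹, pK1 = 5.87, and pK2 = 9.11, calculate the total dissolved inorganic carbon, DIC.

[CO2*] = KH · pCO2 = 10^(−1.46) × 993×10^-6 = 3.443×10^-5 mol/kg
α₀ = 1/(1 + K1/[H⁺] + K1K2/[H⁺]²) = 1/(1 + 10^+1.97 + 10^+0.70) = 0.01007
DIC = [CO2*]/α₀ = 3.443×10^-5 / 0.01007 = 3.42 mmol/kg

DIC = 3.42 mmol/kg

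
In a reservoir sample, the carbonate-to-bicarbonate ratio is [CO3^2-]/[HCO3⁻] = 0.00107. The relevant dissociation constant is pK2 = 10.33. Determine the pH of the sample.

From K2 = [H⁺][CO3^2-]/[HCO3⁻]:  pH = pK2 + log₁₀([CO3^2-]/[HCO3⁻])
log₁₀(0.00107) = -2.971
pH = 10.33 + (-2.971) = 7.36

pH = 7.36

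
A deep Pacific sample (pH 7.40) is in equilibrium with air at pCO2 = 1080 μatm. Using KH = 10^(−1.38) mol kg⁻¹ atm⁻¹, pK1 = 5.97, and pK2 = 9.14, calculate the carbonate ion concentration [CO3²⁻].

[CO3²⁻] = 0.0221 mmol/kg

[CO2*] = KH · pCO2 = 10^(−1.38) × 1080×10^-6 = 4.502×10^-5 mol/kg
α₀ = 1/(1 + K1/[H⁺] + K1K2/[H⁺]²) = 1/(1 + 10^+1.43 + 10^-0.31) = 0.03520
DIC = [CO2*]/α₀ = 4.502×10^-5 / 0.03520 = 1.279 mmol/kg
[CO3²⁻] = α₂·DIC; α₂ = 0.01724, so [CO3²⁻] = 0.01724 × 1.279 = 0.0221 mmol/kg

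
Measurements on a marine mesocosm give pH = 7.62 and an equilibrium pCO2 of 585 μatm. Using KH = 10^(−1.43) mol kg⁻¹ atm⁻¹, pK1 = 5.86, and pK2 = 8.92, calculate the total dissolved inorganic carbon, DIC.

[CO2*] = KH · pCO2 = 10^(−1.43) × 585×10^-6 = 2.173×10^-5 mol/kg
α₀ = 1/(1 + K1/[H⁺] + K1K2/[H⁺]²) = 1/(1 + 10^+1.76 + 10^+0.46) = 0.01628
DIC = [CO2*]/α₀ = 2.173×10^-5 / 0.01628 = 1.34 mmol/kg

DIC = 1.34 mmol/kg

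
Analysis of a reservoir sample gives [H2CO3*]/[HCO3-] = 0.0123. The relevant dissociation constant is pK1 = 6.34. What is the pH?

From K1 = [H⁺][HCO3-]/[H2CO3*]:  pH = pK1 − log₁₀([H2CO3*]/[HCO3-])
log₁₀(0.0123) = -1.910
pH = 6.34 − (-1.910) = 8.25

pH = 8.25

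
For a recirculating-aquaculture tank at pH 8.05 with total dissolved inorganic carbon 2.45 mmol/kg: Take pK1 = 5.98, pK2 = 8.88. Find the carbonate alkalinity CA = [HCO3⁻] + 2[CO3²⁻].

CA = [HCO3⁻] + 2[CO3²⁻] = (α₁ + 2α₂)·DIC
At pH 8.05: [H⁺]/K1 = 10^-2.07 = 0.0085114, K2/[H⁺] = 10^-0.83 = 0.14791
α₁ = 1/(1 + 0.0085114 + 0.14791) = 1/1.1564 = 0.8647; α₂ = α₁·K2/[H⁺] = 0.1279
α₁ + 2α₂ = 1.1205
CA = 1.1205 × 2.45 = 2.75 mmol/kg

CA = 2.75 mmol/kg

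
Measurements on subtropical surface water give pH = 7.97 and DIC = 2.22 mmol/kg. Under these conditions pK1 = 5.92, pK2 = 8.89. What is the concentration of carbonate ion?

α₂ = 1 / (1 + [H⁺]/K2 + [H⁺]²/(K1K2)) = 1 / (1 + 10^+0.92 + 10^-1.13)
   = 1 / (1 + 8.3176 + 0.074131) = 1/9.3918 = 0.1065
[CO3²⁻] = α₂ × DIC = 0.1065 × 2.22 = 0.236 mmol/kg

[CO3²⁻] = 0.236 mmol/kg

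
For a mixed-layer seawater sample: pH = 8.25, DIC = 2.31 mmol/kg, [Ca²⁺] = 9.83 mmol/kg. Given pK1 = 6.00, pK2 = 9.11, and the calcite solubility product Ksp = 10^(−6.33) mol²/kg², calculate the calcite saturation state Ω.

α₂ = 1 / (1 + [H⁺]/K2 + [H⁺]²/(K1K2)) = 1 / (1 + 10^+0.86 + 10^-1.39)
   = 1 / (1 + 7.2444 + 0.040738) = 1/8.2851 = 0.1207
[CO3²⁻] = α₂ × DIC = 0.1207 × 2.31 = 0.2788 mmol/kg
Ksp = 10^(−6.33) = 4.677×10^-7
Ω = [Ca²⁺][CO3²⁻]/Ksp = (9.83×10^-3)(2.788×10^-4) / 4.677×10^-7 = 5.86

Ω = 5.86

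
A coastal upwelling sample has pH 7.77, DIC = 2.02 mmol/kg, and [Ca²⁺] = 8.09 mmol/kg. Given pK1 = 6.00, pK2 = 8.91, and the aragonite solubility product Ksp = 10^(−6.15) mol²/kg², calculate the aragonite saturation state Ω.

Ω = 1.53

α₂ = 1 / (1 + [H⁺]/K2 + [H⁺]²/(K1K2)) = 1 / (1 + 10^+1.14 + 10^-0.63)
   = 1 / (1 + 13.804 + 0.23442) = 1/15.038 = 0.06650
[CO3²⁻] = α₂ × DIC = 0.06650 × 2.02 = 0.1343 mmol/kg
Ksp = 10^(−6.15) = 7.079×10^-7
Ω = [Ca²⁺][CO3²⁻]/Ksp = (8.09×10^-3)(1.343×10^-4) / 7.079×10^-7 = 1.53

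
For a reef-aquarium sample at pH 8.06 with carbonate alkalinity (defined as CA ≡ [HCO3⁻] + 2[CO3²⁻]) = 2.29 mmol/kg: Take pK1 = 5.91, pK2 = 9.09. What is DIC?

DIC = 2.12 mmol/kg

CA = [HCO3⁻] + 2[CO3²⁻] = (α₁ + 2α₂)·DIC
At pH 8.06: [H⁺]/K1 = 10^-2.15 = 0.0070795, K2/[H⁺] = 10^-1.03 = 0.093325
α₁ = 1/(1 + 0.0070795 + 0.093325) = 1/1.1004 = 0.9088; α₂ = α₁·K2/[H⁺] = 0.08481
α₁ + 2α₂ = 1.0784
DIC = CA / (α₁ + 2α₂) = 2.29 / 1.0784 = 2.12 mmol/kg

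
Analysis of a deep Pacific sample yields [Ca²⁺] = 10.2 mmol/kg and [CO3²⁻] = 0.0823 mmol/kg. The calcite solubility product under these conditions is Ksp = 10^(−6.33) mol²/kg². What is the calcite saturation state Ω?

Ksp = 10^(−6.33) = 4.677×10^-7
Ω = [Ca²⁺][CO3²⁻]/Ksp = (10.2×10^-3)(0.0823×10^-3) / 4.677×10^-7 = 1.79

Ω = 1.79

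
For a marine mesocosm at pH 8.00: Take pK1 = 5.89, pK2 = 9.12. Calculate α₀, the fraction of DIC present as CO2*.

α₀ = 1 / (1 + K1/[H⁺] + K1K2/[H⁺]²) = 1 / (1 + 10^+2.11 + 10^+0.99)
   = 1 / (1 + 128.82 + 9.7724) = 1/139.60 = 0.007163

α₀ = 0.00716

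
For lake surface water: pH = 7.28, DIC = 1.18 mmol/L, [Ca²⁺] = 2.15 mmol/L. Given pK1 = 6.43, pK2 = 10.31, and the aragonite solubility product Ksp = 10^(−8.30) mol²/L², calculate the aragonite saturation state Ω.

Ω = 0.414

α₂ = 1 / (1 + [H⁺]/K2 + [H⁺]²/(K1K2)) = 1 / (1 + 10^+3.03 + 10^+2.18)
   = 1 / (1 + 1071.5 + 151.36) = 1/1223.9 = 0.0008171
[CO3²⁻] = α₂ × DIC = 0.0008171 × 1.18 = 0.0009642 mmol/L = 0.9642 μmol/L
Ksp = 10^(−8.30) = 5.012×10^-9
Ω = [Ca²⁺][CO3²⁻]/Ksp = (2.15×10^-3)(9.642×10^-7) / 5.012×10^-9 = 0.414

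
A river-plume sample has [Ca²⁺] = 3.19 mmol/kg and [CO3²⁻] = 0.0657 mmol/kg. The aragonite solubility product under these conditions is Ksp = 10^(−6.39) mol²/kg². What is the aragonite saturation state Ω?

Ksp = 10^(−6.39) = 4.074×10^-7
Ω = [Ca²⁺][CO3²⁻]/Ksp = (3.19×10^-3)(0.0657×10^-3) / 4.074×10^-7 = 0.514

Ω = 0.514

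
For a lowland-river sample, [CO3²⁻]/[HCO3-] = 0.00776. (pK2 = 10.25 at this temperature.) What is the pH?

pH = 8.14

From K2 = [H⁺][CO3²⁻]/[HCO3-]:  pH = pK2 + log₁₀([CO3²⁻]/[HCO3-])
log₁₀(0.00776) = -2.110
pH = 10.25 + (-2.110) = 8.14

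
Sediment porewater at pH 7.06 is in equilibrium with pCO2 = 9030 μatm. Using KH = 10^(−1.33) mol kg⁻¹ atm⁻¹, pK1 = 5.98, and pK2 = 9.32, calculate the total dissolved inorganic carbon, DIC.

[CO2*] = KH · pCO2 = 10^(−1.33) × 9030×10^-6 = 4.224×10^-4 mol/kg
α₀ = 1/(1 + K1/[H⁺] + K1K2/[H⁺]²) = 1/(1 + 10^+1.08 + 10^-1.18) = 0.07640
DIC = [CO2*]/α₀ = 4.224×10^-4 / 0.07640 = 5.53 mmol/kg

DIC = 5.53 mmol/kg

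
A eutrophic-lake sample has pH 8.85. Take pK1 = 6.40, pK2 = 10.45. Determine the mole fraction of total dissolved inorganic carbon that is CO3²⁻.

α₂ = 1 / (1 + [H⁺]/K2 + [H⁺]²/(K1K2)) = 1 / (1 + 10^+1.60 + 10^-0.85)
   = 1 / (1 + 39.811 + 0.14125) = 1/40.952 = 0.02442

α₂ = 0.0244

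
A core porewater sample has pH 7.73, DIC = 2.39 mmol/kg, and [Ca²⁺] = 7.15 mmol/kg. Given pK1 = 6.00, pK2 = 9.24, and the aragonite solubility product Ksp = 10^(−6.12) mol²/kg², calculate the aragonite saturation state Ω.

α₂ = 1 / (1 + [H⁺]/K2 + [H⁺]²/(K1K2)) = 1 / (1 + 10^+1.51 + 10^-0.22)
   = 1 / (1 + 32.359 + 0.60256) = 1/33.962 = 0.02944
[CO3²⁻] = α₂ × DIC = 0.02944 × 2.39 = 0.07037 mmol/kg
Ksp = 10^(−6.12) = 7.586×10^-7
Ω = [Ca²⁺][CO3²⁻]/Ksp = (7.15×10^-3)(7.037×10^-5) / 7.586×10^-7 = 0.663

Ω = 0.663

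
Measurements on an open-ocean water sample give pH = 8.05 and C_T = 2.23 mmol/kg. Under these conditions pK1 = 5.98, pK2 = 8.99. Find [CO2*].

[CO2*] = 16.9 μmol/kg

α₀ = 1 / (1 + K1/[H⁺] + K1K2/[H⁺]²) = 1 / (1 + 10^+2.07 + 10^+1.13)
   = 1 / (1 + 117.49 + 13.490) = 1/131.98 = 0.007577
[CO2*] = α₀ × DIC = 0.007577 × 2.23 = 0.0169 mmol/kg = 16.9 μmol/kg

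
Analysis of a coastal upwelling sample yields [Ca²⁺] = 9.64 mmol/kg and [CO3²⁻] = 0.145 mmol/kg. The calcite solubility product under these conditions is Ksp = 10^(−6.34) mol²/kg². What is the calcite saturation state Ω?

Ksp = 10^(−6.34) = 4.571×10^-7
Ω = [Ca²⁺][CO3²⁻]/Ksp = (9.64×10^-3)(0.145×10^-3) / 4.571×10^-7 = 3.06

Ω = 3.06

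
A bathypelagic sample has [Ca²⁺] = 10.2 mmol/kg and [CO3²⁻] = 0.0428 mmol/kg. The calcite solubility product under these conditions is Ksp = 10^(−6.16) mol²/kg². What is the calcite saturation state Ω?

Ksp = 10^(−6.16) = 6.918×10^-7
Ω = [Ca²⁺][CO3²⁻]/Ksp = (10.2×10^-3)(0.0428×10^-3) / 6.918×10^-7 = 0.631

Ω = 0.631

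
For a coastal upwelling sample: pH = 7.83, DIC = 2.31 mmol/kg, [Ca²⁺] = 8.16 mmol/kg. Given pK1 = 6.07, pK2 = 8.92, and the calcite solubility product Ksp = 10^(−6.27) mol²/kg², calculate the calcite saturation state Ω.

Ω = 2.60

α₂ = 1 / (1 + [H⁺]/K2 + [H⁺]²/(K1K2)) = 1 / (1 + 10^+1.09 + 10^-0.67)
   = 1 / (1 + 12.303 + 0.21380) = 1/13.516 = 0.07398
[CO3²⁻] = α₂ × DIC = 0.07398 × 2.31 = 0.1709 mmol/kg
Ksp = 10^(−6.27) = 5.370×10^-7
Ω = [Ca²⁺][CO3²⁻]/Ksp = (8.16×10^-3)(1.709×10^-4) / 5.370×10^-7 = 2.60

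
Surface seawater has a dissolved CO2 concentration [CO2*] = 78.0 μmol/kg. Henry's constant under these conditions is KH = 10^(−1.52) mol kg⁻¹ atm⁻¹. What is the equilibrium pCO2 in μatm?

pCO2 = 2580 μatm

KH = 10^(−1.52) = 3.020×10^-2 mol kg⁻¹ atm⁻¹
pCO2 = [CO2*]/KH = 78.0×10^-6 / 3.020×10^-2 = 2.58×10^-3 atm = 2580 μatm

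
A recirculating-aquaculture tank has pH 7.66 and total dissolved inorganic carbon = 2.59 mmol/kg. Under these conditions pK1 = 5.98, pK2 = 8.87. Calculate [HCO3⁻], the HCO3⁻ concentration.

[HCO3⁻] = 2.39 mmol/kg

α₁ = 1 / (1 + [H⁺]/K1 + K2/[H⁺]) = 1 / (1 + 10^-1.68 + 10^-1.21)
   = 1 / (1 + 0.020893 + 0.061660) = 1/1.0826 = 0.9237
[HCO3⁻] = α₁ × DIC = 0.9237 × 2.59 = 2.39 mmol/kg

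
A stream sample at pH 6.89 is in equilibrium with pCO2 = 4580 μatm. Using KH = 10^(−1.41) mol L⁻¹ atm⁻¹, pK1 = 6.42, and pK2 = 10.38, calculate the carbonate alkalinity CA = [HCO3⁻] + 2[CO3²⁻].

[CO2*] = KH · pCO2 = 10^(−1.41) × 4580×10^-6 = 1.782×10^-4 mol/L
α₀ = 1/(1 + K1/[H⁺] + K1K2/[H⁺]²) = 1/(1 + 10^+0.47 + 10^-3.02) = 0.2530
DIC = [CO2*]/α₀ = 1.782×10^-4 / 0.2530 = 0.7042 mmol/L
CA = (α₁ + 2α₂)·DIC = (0.7467 + 2×0.0002416) × 0.7042 = 0.526 mmol/L

CA = 0.526 mmol/L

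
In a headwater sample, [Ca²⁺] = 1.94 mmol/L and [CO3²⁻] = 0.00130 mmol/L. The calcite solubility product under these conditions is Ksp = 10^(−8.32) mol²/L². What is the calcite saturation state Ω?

Ksp = 10^(−8.32) = 4.786×10^-9
Ω = [Ca²⁺][CO3²⁻]/Ksp = (1.94×10^-3)(0.00130×10^-3) / 4.786×10^-9 = 0.527

Ω = 0.527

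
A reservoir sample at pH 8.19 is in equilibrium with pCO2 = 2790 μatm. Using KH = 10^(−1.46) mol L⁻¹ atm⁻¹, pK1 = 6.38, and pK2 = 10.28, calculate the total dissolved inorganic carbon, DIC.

[CO2*] = KH · pCO2 = 10^(−1.46) × 2790×10^-6 = 9.674×10^-5 mol/L
α₀ = 1/(1 + K1/[H⁺] + K1K2/[H⁺]²) = 1/(1 + 10^+1.81 + 10^-0.28) = 0.01513
DIC = [CO2*]/α₀ = 9.674×10^-5 / 0.01513 = 6.39 mmol/L

DIC = 6.39 mmol/L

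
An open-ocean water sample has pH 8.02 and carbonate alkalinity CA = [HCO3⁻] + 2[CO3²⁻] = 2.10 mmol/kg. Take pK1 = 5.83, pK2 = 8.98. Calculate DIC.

CA = [HCO3⁻] + 2[CO3²⁻] = (α₁ + 2α₂)·DIC
At pH 8.02: [H⁺]/K1 = 10^-2.19 = 0.0064565, K2/[H⁺] = 10^-0.96 = 0.10965
α₁ = 1/(1 + 0.0064565 + 0.10965) = 1/1.1161 = 0.8960; α₂ = α₁·K2/[H⁺] = 0.09824
α₁ + 2α₂ = 1.0925
DIC = CA / (α₁ + 2α₂) = 2.10 / 1.0925 = 1.92 mmol/kg

DIC = 1.92 mmol/kg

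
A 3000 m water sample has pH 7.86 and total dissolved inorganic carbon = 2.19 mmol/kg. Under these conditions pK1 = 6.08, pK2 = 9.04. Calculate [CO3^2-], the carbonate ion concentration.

[CO3²⁻] = 0.134 mmol/kg

α₂ = 1 / (1 + [H⁺]/K2 + [H⁺]²/(K1K2)) = 1 / (1 + 10^+1.18 + 10^-0.60)
   = 1 / (1 + 15.136 + 0.25119) = 1/16.387 = 0.06102
[CO3²⁻] = α₂ × DIC = 0.06102 × 2.19 = 0.134 mmol/kg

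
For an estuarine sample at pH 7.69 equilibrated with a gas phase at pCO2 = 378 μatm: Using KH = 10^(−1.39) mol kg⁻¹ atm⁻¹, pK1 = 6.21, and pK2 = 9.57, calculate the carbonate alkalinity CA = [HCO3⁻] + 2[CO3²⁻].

[CO2*] = KH · pCO2 = 10^(−1.39) × 378×10^-6 = 1.540×10^-5 mol/kg
α₀ = 1/(1 + K1/[H⁺] + K1K2/[H⁺]²) = 1/(1 + 10^+1.48 + 10^-0.40) = 0.03165
DIC = [CO2*]/α₀ = 1.540×10^-5 / 0.03165 = 0.4866 mmol/kg
CA = (α₁ + 2α₂)·DIC = (0.9558 + 2×0.01260) × 0.4866 = 0.477 mmol/kg

CA = 0.477 mmol/kg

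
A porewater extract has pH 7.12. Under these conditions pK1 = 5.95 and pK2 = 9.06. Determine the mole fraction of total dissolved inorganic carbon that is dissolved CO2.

α₀ = 1 / (1 + K1/[H⁺] + K1K2/[H⁺]²) = 1 / (1 + 10^+1.17 + 10^-0.77)
   = 1 / (1 + 14.791 + 0.16982) = 1/15.961 = 0.06265

α₀ = 0.0627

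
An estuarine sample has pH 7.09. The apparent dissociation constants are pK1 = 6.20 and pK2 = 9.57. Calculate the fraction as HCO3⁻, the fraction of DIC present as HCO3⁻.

α₁ = 1 / (1 + [H⁺]/K1 + K2/[H⁺]) = 1 / (1 + 10^-0.89 + 10^-2.48)
   = 1 / (1 + 0.12882 + 0.0033113) = 1/1.1321 = 0.8833

α₁ = 0.883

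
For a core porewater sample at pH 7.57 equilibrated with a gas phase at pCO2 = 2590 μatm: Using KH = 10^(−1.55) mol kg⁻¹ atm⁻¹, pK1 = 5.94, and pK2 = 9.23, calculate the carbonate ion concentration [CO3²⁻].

[CO3²⁻] = 0.0681 mmol/kg

[CO2*] = KH · pCO2 = 10^(−1.55) × 2590×10^-6 = 7.300×10^-5 mol/kg
α₀ = 1/(1 + K1/[H⁺] + K1K2/[H⁺]²) = 1/(1 + 10^+1.63 + 10^-0.03) = 0.02243
DIC = [CO2*]/α₀ = 7.300×10^-5 / 0.02243 = 3.255 mmol/kg
[CO3²⁻] = α₂·DIC; α₂ = 0.02093, so [CO3²⁻] = 0.02093 × 3.255 = 0.0681 mmol/kg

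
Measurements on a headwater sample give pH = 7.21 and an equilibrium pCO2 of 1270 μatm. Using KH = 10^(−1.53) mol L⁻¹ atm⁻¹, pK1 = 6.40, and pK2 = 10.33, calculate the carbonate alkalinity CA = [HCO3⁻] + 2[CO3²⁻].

CA = 0.242 mmol/L

[CO2*] = KH · pCO2 = 10^(−1.53) × 1270×10^-6 = 3.748×10^-5 mol/L
α₀ = 1/(1 + K1/[H⁺] + K1K2/[H⁺]²) = 1/(1 + 10^+0.81 + 10^-2.31) = 0.1340
DIC = [CO2*]/α₀ = 3.748×10^-5 / 0.1340 = 0.2797 mmol/L
CA = (α₁ + 2α₂)·DIC = (0.8653 + 2×0.0006564) × 0.2797 = 0.242 mmol/L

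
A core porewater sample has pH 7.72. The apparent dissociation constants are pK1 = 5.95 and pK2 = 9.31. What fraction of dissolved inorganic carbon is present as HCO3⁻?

α₁ = 0.959

α₁ = 1 / (1 + [H⁺]/K1 + K2/[H⁺]) = 1 / (1 + 10^-1.77 + 10^-1.59)
   = 1 / (1 + 0.016982 + 0.025704) = 1/1.0427 = 0.9591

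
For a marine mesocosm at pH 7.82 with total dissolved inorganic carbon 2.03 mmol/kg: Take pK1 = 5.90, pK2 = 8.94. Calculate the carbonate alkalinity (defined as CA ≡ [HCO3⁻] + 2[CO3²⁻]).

CA = [HCO3⁻] + 2[CO3²⁻] = (α₁ + 2α₂)·DIC
At pH 7.82: [H⁺]/K1 = 10^-1.92 = 0.012023, K2/[H⁺] = 10^-1.12 = 0.075858
α₁ = 1/(1 + 0.012023 + 0.075858) = 1/1.0879 = 0.9192; α₂ = α₁·K2/[H⁺] = 0.06973
α₁ + 2α₂ = 1.0587
CA = 1.0587 × 2.03 = 2.15 mmol/kg

CA = 2.15 mmol/kg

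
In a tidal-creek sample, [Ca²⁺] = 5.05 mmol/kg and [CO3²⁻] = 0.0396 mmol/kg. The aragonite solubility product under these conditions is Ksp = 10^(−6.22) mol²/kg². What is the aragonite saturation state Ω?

Ksp = 10^(−6.22) = 6.026×10^-7
Ω = [Ca²⁺][CO3²⁻]/Ksp = (5.05×10^-3)(0.0396×10^-3) / 6.026×10^-7 = 0.332

Ω = 0.332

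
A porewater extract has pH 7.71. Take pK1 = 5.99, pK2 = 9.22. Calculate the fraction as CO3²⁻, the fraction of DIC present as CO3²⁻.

α₂ = 1 / (1 + [H⁺]/K2 + [H⁺]²/(K1K2)) = 1 / (1 + 10^+1.51 + 10^-0.21)
   = 1 / (1 + 32.359 + 0.61660) = 1/33.976 = 0.02943

α₂ = 0.0294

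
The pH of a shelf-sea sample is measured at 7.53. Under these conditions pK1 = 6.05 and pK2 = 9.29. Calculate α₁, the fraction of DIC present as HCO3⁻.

α₁ = 1 / (1 + [H⁺]/K1 + K2/[H⁺]) = 1 / (1 + 10^-1.48 + 10^-1.76)
   = 1 / (1 + 0.033113 + 0.017378) = 1/1.0505 = 0.9519

α₁ = 0.952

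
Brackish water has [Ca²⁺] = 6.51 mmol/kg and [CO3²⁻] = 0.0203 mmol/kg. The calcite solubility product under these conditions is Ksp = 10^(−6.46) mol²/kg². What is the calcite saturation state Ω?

Ω = 0.381

Ksp = 10^(−6.46) = 3.467×10^-7
Ω = [Ca²⁺][CO3²⁻]/Ksp = (6.51×10^-3)(0.0203×10^-3) / 3.467×10^-7 = 0.381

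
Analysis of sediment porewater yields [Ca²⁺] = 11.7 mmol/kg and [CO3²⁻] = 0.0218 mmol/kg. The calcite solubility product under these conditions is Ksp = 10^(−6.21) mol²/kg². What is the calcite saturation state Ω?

Ksp = 10^(−6.21) = 6.166×10^-7
Ω = [Ca²⁺][CO3²⁻]/Ksp = (11.7×10^-3)(0.0218×10^-3) / 6.166×10^-7 = 0.414

Ω = 0.414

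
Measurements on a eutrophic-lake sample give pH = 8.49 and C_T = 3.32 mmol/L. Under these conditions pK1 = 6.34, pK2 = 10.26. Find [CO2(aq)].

[CO2*] = 0.0230 mmol/L

α₀ = 1 / (1 + K1/[H⁺] + K1K2/[H⁺]²) = 1 / (1 + 10^+2.15 + 10^+0.38)
   = 1 / (1 + 141.25 + 2.3988) = 1/144.65 = 0.006913
[CO2*] = α₀ × DIC = 0.006913 × 3.32 = 0.0230 mmol/L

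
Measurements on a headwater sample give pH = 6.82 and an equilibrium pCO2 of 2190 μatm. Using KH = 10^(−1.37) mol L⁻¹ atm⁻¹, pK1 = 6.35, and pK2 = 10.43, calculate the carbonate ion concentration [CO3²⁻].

[CO2*] = KH · pCO2 = 10^(−1.37) × 2190×10^-6 = 9.342×10^-5 mol/L
α₀ = 1/(1 + K1/[H⁺] + K1K2/[H⁺]²) = 1/(1 + 10^+0.47 + 10^-3.14) = 0.2530
DIC = [CO2*]/α₀ = 9.342×10^-5 / 0.2530 = 0.3692 mmol/L
[CO3²⁻] = α₂·DIC; α₂ = 0.0001833, so [CO3²⁻] = 0.0001833 × 0.3692 = 6.77×10^-5 mmol/L = 0.0677 μmol/L

[CO3²⁻] = 0.0677 μmol/L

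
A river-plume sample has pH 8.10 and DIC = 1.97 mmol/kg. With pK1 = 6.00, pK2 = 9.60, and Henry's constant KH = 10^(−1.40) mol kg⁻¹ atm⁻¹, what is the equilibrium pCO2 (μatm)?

pCO2 = 378 μatm

α₀ = 1 / (1 + K1/[H⁺] + K1K2/[H⁺]²) = 1 / (1 + 10^+2.10 + 10^+0.60)
   = 1 / (1 + 125.89 + 3.9811) = 1/130.87 = 0.007641
[CO2*] = α₀ × DIC = 0.007641 × 1.97 = 0.01505 mmol/kg = 15.05 μmol/kg
pCO2 = [CO2*]/KH = 1.505×10^-5 / 3.981×10^-2 = 378 μatm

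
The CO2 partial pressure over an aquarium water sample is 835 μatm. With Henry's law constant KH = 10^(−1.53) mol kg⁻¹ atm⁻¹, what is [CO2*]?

KH = 10^(−1.53) = 2.951×10^-2 mol kg⁻¹ atm⁻¹
[CO2*] = KH · pCO2 = 2.951×10^-2 × 835×10^-6 atm = 2.46×10^-5 mol/kg

[CO2*] = 24.6 μmol/kg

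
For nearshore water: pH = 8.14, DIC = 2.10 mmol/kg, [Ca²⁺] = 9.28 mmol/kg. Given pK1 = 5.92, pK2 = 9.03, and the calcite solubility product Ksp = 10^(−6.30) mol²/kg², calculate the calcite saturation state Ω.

Ω = 4.41

α₂ = 1 / (1 + [H⁺]/K2 + [H⁺]²/(K1K2)) = 1 / (1 + 10^+0.89 + 10^-1.33)
   = 1 / (1 + 7.7625 + 0.046774) = 1/8.8092 = 0.1135
[CO3²⁻] = α₂ × DIC = 0.1135 × 2.10 = 0.2384 mmol/kg
Ksp = 10^(−6.30) = 5.012×10^-7
Ω = [Ca²⁺][CO3²⁻]/Ksp = (9.28×10^-3)(2.384×10^-4) / 5.012×10^-7 = 4.41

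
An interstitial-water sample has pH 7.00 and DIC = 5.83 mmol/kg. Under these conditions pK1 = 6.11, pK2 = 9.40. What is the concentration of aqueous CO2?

α₀ = 1 / (1 + K1/[H⁺] + K1K2/[H⁺]²) = 1 / (1 + 10^+0.89 + 10^-1.51)
   = 1 / (1 + 7.7625 + 0.030903) = 1/8.7934 = 0.1137
[CO2*] = α₀ × DIC = 0.1137 × 5.83 = 0.663 mmol/kg

[CO2*] = 0.663 mmol/kg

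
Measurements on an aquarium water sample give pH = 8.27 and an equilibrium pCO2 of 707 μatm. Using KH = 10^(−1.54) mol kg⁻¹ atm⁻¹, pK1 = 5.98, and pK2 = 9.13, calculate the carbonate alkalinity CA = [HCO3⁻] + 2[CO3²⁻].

[CO2*] = KH · pCO2 = 10^(−1.54) × 707×10^-6 = 2.039×10^-5 mol/kg
α₀ = 1/(1 + K1/[H⁺] + K1K2/[H⁺]²) = 1/(1 + 10^+2.29 + 10^+1.43) = 0.004486
DIC = [CO2*]/α₀ = 2.039×10^-5 / 0.004486 = 4.545 mmol/kg
CA = (α₁ + 2α₂)·DIC = (0.8748 + 2×0.1208) × 4.545 = 5.07 mmol/kg

CA = 5.07 mmol/kg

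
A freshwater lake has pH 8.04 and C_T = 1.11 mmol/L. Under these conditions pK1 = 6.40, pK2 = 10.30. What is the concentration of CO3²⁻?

α₂ = 1 / (1 + [H⁺]/K2 + [H⁺]²/(K1K2)) = 1 / (1 + 10^+2.26 + 10^+0.62)
   = 1 / (1 + 181.97 + 4.1687) = 1/187.14 = 0.005344
[CO3²⁻] = α₂ × DIC = 0.005344 × 1.11 = 0.00593 mmol/L = 5.93 μmol/L

[CO3²⁻] = 5.93 μmol/L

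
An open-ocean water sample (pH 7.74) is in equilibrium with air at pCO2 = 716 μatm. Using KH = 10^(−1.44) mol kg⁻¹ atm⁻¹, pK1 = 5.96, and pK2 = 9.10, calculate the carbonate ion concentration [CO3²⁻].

[CO3²⁻] = 0.0684 mmol/kg

[CO2*] = KH · pCO2 = 10^(−1.44) × 716×10^-6 = 2.600×10^-5 mol/kg
α₀ = 1/(1 + K1/[H⁺] + K1K2/[H⁺]²) = 1/(1 + 10^+1.78 + 10^+0.42) = 0.01565
DIC = [CO2*]/α₀ = 2.600×10^-5 / 0.01565 = 1.661 mmol/kg
[CO3²⁻] = α₂·DIC; α₂ = 0.04117, so [CO3²⁻] = 0.04117 × 1.661 = 0.0684 mmol/kg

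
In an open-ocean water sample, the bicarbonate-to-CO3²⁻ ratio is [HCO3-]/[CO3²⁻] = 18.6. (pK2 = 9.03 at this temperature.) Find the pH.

pH = 7.76

From K2 = [H⁺][CO3²⁻]/[HCO3-]:  pH = pK2 − log₁₀([HCO3-]/[CO3²⁻])
log₁₀(18.6) = +1.270
pH = 9.03 − (+1.270) = 7.76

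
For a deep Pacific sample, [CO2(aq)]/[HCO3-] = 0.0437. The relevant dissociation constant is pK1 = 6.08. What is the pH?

From K1 = [H⁺][HCO3-]/[CO2(aq)]:  pH = pK1 − log₁₀([CO2(aq)]/[HCO3-])
log₁₀(0.0437) = -1.360
pH = 6.08 − (-1.360) = 7.44

pH = 7.44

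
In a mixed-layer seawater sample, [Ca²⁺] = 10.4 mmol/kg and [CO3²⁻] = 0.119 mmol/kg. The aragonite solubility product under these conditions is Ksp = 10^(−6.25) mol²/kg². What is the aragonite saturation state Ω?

Ksp = 10^(−6.25) = 5.623×10^-7
Ω = [Ca²⁺][CO3²⁻]/Ksp = (10.4×10^-3)(0.119×10^-3) / 5.623×10^-7 = 2.20

Ω = 2.20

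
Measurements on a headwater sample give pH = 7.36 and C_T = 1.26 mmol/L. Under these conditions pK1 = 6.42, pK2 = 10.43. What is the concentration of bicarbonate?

[HCO3⁻] = 1.13 mmol/L

α₁ = 1 / (1 + [H⁺]/K1 + K2/[H⁺]) = 1 / (1 + 10^-0.94 + 10^-3.07)
   = 1 / (1 + 0.11482 + 0.00085114) = 1/1.1157 = 0.8963
[HCO3⁻] = α₁ × DIC = 0.8963 × 1.26 = 1.13 mmol/L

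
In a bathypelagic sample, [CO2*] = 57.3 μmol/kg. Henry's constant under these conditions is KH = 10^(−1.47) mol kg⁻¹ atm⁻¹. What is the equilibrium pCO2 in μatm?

pCO2 = 1690 μatm

KH = 10^(−1.47) = 3.388×10^-2 mol kg⁻¹ atm⁻¹
pCO2 = [CO2*]/KH = 57.3×10^-6 / 3.388×10^-2 = 1.69×10^-3 atm = 1690 μatm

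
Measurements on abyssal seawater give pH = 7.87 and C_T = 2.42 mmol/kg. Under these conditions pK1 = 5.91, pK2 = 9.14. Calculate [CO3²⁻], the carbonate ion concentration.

[CO3²⁻] = 0.122 mmol/kg

α₂ = 1 / (1 + [H⁺]/K2 + [H⁺]²/(K1K2)) = 1 / (1 + 10^+1.27 + 10^-0.69)
   = 1 / (1 + 18.621 + 0.20417) = 1/19.825 = 0.05044
[CO3²⁻] = α₂ × DIC = 0.05044 × 2.42 = 0.122 mmol/kg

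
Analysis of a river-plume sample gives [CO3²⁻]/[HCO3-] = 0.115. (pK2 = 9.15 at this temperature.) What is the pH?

From K2 = [H⁺][CO3²⁻]/[HCO3-]:  pH = pK2 + log₁₀([CO3²⁻]/[HCO3-])
log₁₀(0.115) = -0.939
pH = 9.15 + (-0.939) = 8.21

pH = 8.21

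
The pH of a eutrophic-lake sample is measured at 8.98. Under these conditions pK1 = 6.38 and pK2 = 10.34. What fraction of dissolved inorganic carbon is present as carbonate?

α₂ = 0.0417

α₂ = 1 / (1 + [H⁺]/K2 + [H⁺]²/(K1K2)) = 1 / (1 + 10^+1.36 + 10^-1.24)
   = 1 / (1 + 22.909 + 0.057544) = 1/23.966 = 0.04173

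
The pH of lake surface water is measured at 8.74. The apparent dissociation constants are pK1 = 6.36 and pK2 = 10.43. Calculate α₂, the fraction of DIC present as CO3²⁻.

α₂ = 1 / (1 + [H⁺]/K2 + [H⁺]²/(K1K2)) = 1 / (1 + 10^+1.69 + 10^-0.69)
   = 1 / (1 + 48.978 + 0.20417) = 1/50.182 = 0.01993

α₂ = 0.0199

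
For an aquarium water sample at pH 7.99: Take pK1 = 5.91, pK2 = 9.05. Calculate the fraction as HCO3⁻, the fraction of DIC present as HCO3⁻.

α₁ = 0.913

α₁ = 1 / (1 + [H⁺]/K1 + K2/[H⁺]) = 1 / (1 + 10^-2.08 + 10^-1.06)
   = 1 / (1 + 0.0083176 + 0.087096) = 1/1.0954 = 0.9129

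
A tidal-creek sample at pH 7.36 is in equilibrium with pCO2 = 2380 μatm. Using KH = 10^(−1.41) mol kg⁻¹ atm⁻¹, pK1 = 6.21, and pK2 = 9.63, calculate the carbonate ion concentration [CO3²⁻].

[CO2*] = KH · pCO2 = 10^(−1.41) × 2380×10^-6 = 9.259×10^-5 mol/kg
α₀ = 1/(1 + K1/[H⁺] + K1K2/[H⁺]²) = 1/(1 + 10^+1.15 + 10^-1.12) = 0.06578
DIC = [CO2*]/α₀ = 9.259×10^-5 / 0.06578 = 1.408 mmol/kg
[CO3²⁻] = α₂·DIC; α₂ = 0.004990, so [CO3²⁻] = 0.004990 × 1.408 = 0.00702 mmol/kg = 7.02 μmol/kg

[CO3²⁻] = 7.02 μmol/kg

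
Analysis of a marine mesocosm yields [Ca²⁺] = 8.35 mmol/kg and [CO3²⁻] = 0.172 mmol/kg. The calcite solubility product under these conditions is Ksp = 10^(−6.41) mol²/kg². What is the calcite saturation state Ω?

Ω = 3.69

Ksp = 10^(−6.41) = 3.890×10^-7
Ω = [Ca²⁺][CO3²⁻]/Ksp = (8.35×10^-3)(0.172×10^-3) / 3.890×10^-7 = 3.69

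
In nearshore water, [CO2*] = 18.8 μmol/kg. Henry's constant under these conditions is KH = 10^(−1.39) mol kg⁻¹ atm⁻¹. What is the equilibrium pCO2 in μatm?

pCO2 = 461 μatm

KH = 10^(−1.39) = 4.074×10^-2 mol kg⁻¹ atm⁻¹
pCO2 = [CO2*]/KH = 18.8×10^-6 / 4.074×10^-2 = 4.61×10^-4 atm = 461 μatm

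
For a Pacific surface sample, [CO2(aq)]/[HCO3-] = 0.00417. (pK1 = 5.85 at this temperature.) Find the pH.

From K1 = [H⁺][HCO3-]/[CO2(aq)]:  pH = pK1 − log₁₀([CO2(aq)]/[HCO3-])
log₁₀(0.00417) = -2.380
pH = 5.85 − (-2.380) = 8.23

pH = 8.23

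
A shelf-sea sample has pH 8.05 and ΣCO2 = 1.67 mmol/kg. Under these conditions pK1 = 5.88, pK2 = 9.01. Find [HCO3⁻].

[HCO3⁻] = 1.50 mmol/kg

α₁ = 1 / (1 + [H⁺]/K1 + K2/[H⁺]) = 1 / (1 + 10^-2.17 + 10^-0.96)
   = 1 / (1 + 0.0067608 + 0.10965) = 1/1.1164 = 0.8957
[HCO3⁻] = α₁ × DIC = 0.8957 × 1.67 = 1.50 mmol/kg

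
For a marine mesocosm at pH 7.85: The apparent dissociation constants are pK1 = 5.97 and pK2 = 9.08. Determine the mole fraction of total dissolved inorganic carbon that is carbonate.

α₂ = 1 / (1 + [H⁺]/K2 + [H⁺]²/(K1K2)) = 1 / (1 + 10^+1.23 + 10^-0.65)
   = 1 / (1 + 16.982 + 0.22387) = 1/18.206 = 0.05493

α₂ = 0.0549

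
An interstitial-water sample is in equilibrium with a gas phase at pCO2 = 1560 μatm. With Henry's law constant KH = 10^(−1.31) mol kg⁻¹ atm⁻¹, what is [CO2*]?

[CO2*] = 76.4 μmol/kg

KH = 10^(−1.31) = 4.898×10^-2 mol kg⁻¹ atm⁻¹
[CO2*] = KH · pCO2 = 4.898×10^-2 × 1560×10^-6 atm = 7.64×10^-5 mol/kg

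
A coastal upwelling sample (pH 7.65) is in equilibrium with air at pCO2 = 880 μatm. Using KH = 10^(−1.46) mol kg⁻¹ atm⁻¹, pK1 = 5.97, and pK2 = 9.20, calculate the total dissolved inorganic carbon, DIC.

[CO2*] = KH · pCO2 = 10^(−1.46) × 880×10^-6 = 3.051×10^-5 mol/kg
α₀ = 1/(1 + K1/[H⁺] + K1K2/[H⁺]²) = 1/(1 + 10^+1.68 + 10^+0.13) = 0.01992
DIC = [CO2*]/α₀ = 3.051×10^-5 / 0.01992 = 1.53 mmol/kg

DIC = 1.53 mmol/kg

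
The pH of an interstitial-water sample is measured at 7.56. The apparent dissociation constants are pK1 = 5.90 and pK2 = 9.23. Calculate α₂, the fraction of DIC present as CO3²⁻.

α₂ = 0.0205

α₂ = 1 / (1 + [H⁺]/K2 + [H⁺]²/(K1K2)) = 1 / (1 + 10^+1.67 + 10^+0.01)
   = 1 / (1 + 46.774 + 1.0233) = 1/48.797 = 0.02049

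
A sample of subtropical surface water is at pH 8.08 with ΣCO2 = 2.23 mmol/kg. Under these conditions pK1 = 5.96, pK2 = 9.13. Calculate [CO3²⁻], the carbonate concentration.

[CO3²⁻] = 0.181 mmol/kg

α₂ = 1 / (1 + [H⁺]/K2 + [H⁺]²/(K1K2)) = 1 / (1 + 10^+1.05 + 10^-1.07)
   = 1 / (1 + 11.220 + 0.085114) = 1/12.305 = 0.08127
[CO3²⁻] = α₂ × DIC = 0.08127 × 2.23 = 0.181 mmol/kg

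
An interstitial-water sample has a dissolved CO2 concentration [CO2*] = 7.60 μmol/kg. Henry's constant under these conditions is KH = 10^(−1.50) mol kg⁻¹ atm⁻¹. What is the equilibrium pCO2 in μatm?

pCO2 = 240 μatm

KH = 10^(−1.50) = 3.162×10^-2 mol kg⁻¹ atm⁻¹
pCO2 = [CO2*]/KH = 7.60×10^-6 / 3.162×10^-2 = 2.40×10^-4 atm = 240 μatm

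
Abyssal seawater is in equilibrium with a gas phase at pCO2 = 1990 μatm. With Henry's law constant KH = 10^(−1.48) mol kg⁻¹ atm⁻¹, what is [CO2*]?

KH = 10^(−1.48) = 3.311×10^-2 mol kg⁻¹ atm⁻¹
[CO2*] = KH · pCO2 = 3.311×10^-2 × 1990×10^-6 atm = 6.59×10^-5 mol/kg

[CO2*] = 65.9 μmol/kg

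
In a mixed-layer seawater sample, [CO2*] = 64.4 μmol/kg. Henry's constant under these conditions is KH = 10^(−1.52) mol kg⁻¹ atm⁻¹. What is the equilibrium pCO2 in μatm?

pCO2 = 2130 μatm

KH = 10^(−1.52) = 3.020×10^-2 mol kg⁻¹ atm⁻¹
pCO2 = [CO2*]/KH = 64.4×10^-6 / 3.020×10^-2 = 2.13×10^-3 atm = 2130 μatm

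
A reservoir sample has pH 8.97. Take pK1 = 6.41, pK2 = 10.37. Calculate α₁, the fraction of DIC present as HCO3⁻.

α₁ = 0.959

α₁ = 1 / (1 + [H⁺]/K1 + K2/[H⁺]) = 1 / (1 + 10^-2.56 + 10^-1.40)
   = 1 / (1 + 0.0027542 + 0.039811) = 1/1.0426 = 0.9592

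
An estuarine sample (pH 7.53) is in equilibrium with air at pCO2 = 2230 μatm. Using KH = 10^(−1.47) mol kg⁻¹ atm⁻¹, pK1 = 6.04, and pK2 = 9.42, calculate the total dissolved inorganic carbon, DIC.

[CO2*] = KH · pCO2 = 10^(−1.47) × 2230×10^-6 = 7.556×10^-5 mol/kg
α₀ = 1/(1 + K1/[H⁺] + K1K2/[H⁺]²) = 1/(1 + 10^+1.49 + 10^-0.40) = 0.03096
DIC = [CO2*]/α₀ = 7.556×10^-5 / 0.03096 = 2.44 mmol/kg

DIC = 2.44 mmol/kg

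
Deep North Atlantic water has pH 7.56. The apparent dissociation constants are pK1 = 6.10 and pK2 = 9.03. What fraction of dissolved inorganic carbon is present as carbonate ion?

α₂ = 0.0317

α₂ = 1 / (1 + [H⁺]/K2 + [H⁺]²/(K1K2)) = 1 / (1 + 10^+1.47 + 10^+0.01)
   = 1 / (1 + 29.512 + 1.0233) = 1/31.535 = 0.03171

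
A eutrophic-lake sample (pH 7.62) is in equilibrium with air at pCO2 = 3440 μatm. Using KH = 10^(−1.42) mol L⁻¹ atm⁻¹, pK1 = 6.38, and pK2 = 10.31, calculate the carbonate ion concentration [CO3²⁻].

[CO3²⁻] = 4.64 μmol/L

[CO2*] = KH · pCO2 = 10^(−1.42) × 3440×10^-6 = 1.308×10^-4 mol/L
α₀ = 1/(1 + K1/[H⁺] + K1K2/[H⁺]²) = 1/(1 + 10^+1.24 + 10^-1.45) = 0.05431
DIC = [CO2*]/α₀ = 1.308×10^-4 / 0.05431 = 2.408 mmol/L
[CO3²⁻] = α₂·DIC; α₂ = 0.001927, so [CO3²⁻] = 0.001927 × 2.408 = 0.00464 mmol/L = 4.64 μmol/L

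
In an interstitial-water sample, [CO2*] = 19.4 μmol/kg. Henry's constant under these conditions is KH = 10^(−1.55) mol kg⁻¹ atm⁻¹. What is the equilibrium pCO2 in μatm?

pCO2 = 688 μatm

KH = 10^(−1.55) = 2.818×10^-2 mol kg⁻¹ atm⁻¹
pCO2 = [CO2*]/KH = 19.4×10^-6 / 2.818×10^-2 = 6.88×10^-4 atm = 688 μatm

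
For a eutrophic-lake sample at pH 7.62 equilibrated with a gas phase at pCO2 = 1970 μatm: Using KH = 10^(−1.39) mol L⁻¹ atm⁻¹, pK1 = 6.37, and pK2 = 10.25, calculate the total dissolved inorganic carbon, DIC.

DIC = 1.51 mmol/L

[CO2*] = KH · pCO2 = 10^(−1.39) × 1970×10^-6 = 8.025×10^-5 mol/L
α₀ = 1/(1 + K1/[H⁺] + K1K2/[H⁺]²) = 1/(1 + 10^+1.25 + 10^-1.38) = 0.05312
DIC = [CO2*]/α₀ = 8.025×10^-5 / 0.05312 = 1.51 mmol/L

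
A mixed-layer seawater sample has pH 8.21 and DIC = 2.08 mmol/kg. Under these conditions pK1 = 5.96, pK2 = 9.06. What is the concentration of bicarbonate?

α₁ = 1 / (1 + [H⁺]/K1 + K2/[H⁺]) = 1 / (1 + 10^-2.25 + 10^-0.85)
   = 1 / (1 + 0.0056234 + 0.14125) = 1/1.1469 = 0.8719
[HCO3⁻] = α₁ × DIC = 0.8719 × 2.08 = 1.81 mmol/kg

[HCO3⁻] = 1.81 mmol/kg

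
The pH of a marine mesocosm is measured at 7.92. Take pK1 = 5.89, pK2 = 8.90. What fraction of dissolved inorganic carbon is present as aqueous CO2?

α₀ = 0.00838

α₀ = 1 / (1 + K1/[H⁺] + K1K2/[H⁺]²) = 1 / (1 + 10^+2.03 + 10^+1.05)
   = 1 / (1 + 107.15 + 11.220) = 1/119.37 = 0.008377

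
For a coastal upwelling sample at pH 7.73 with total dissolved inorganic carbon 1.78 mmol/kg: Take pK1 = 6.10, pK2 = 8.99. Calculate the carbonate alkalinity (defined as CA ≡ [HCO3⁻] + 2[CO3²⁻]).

CA = [HCO3⁻] + 2[CO3²⁻] = (α₁ + 2α₂)·DIC
At pH 7.73: [H⁺]/K1 = 10^-1.63 = 0.023442, K2/[H⁺] = 10^-1.26 = 0.054954
α₁ = 1/(1 + 0.023442 + 0.054954) = 1/1.0784 = 0.9273; α₂ = α₁·K2/[H⁺] = 0.05096
α₁ + 2α₂ = 1.0292
CA = 1.0292 × 1.78 = 1.83 mmol/kg

CA = 1.83 mmol/kg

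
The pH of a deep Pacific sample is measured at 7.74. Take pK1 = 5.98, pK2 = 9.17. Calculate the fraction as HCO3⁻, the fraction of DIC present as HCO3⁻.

α₁ = 1 / (1 + [H⁺]/K1 + K2/[H⁺]) = 1 / (1 + 10^-1.76 + 10^-1.43)
   = 1 / (1 + 0.017378 + 0.037154) = 1/1.0545 = 0.9483

α₁ = 0.948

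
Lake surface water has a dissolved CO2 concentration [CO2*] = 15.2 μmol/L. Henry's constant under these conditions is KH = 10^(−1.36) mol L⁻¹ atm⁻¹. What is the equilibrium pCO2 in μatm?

KH = 10^(−1.36) = 4.365×10^-2 mol L⁻¹ atm⁻¹
pCO2 = [CO2*]/KH = 15.2×10^-6 / 4.365×10^-2 = 3.48×10^-4 atm = 348 μatm

pCO2 = 348 μatm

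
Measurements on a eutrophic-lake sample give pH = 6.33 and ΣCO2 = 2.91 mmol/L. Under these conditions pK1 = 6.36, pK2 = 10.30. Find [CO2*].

α₀ = 1 / (1 + K1/[H⁺] + K1K2/[H⁺]²) = 1 / (1 + 10^-0.03 + 10^-4.00)
   = 1 / (1 + 0.93325 + 0.00010000) = 1/1.9334 = 0.5172
[CO2*] = α₀ × DIC = 0.5172 × 2.91 = 1.51 mmol/L

[CO2*] = 1.51 mmol/L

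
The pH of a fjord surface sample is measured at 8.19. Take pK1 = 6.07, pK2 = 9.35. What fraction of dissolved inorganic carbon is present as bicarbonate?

α₁ = 1 / (1 + [H⁺]/K1 + K2/[H⁺]) = 1 / (1 + 10^-2.12 + 10^-1.16)
   = 1 / (1 + 0.0075858 + 0.069183) = 1/1.0768 = 0.9287

α₁ = 0.929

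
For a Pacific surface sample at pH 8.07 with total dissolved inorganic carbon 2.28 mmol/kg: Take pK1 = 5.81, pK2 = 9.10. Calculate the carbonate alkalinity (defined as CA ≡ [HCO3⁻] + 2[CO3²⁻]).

CA = 2.46 mmol/kg

CA = [HCO3⁻] + 2[CO3²⁻] = (α₁ + 2α₂)·DIC
At pH 8.07: [H⁺]/K1 = 10^-2.26 = 0.0054954, K2/[H⁺] = 10^-1.03 = 0.093325
α₁ = 1/(1 + 0.0054954 + 0.093325) = 1/1.0988 = 0.9101; α₂ = α₁·K2/[H⁺] = 0.08493
α₁ + 2α₂ = 1.0799
CA = 1.0799 × 2.28 = 2.46 mmol/kg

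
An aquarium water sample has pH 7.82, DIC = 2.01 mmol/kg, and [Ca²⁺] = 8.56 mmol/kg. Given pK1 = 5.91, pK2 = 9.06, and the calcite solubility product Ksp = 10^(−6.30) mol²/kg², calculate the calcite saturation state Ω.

Ω = 1.85

α₂ = 1 / (1 + [H⁺]/K2 + [H⁺]²/(K1K2)) = 1 / (1 + 10^+1.24 + 10^-0.67)
   = 1 / (1 + 17.378 + 0.21380) = 1/18.592 = 0.05379
[CO3²⁻] = α₂ × DIC = 0.05379 × 2.01 = 0.1081 mmol/kg
Ksp = 10^(−6.30) = 5.012×10^-7
Ω = [Ca²⁺][CO3²⁻]/Ksp = (8.56×10^-3)(1.081×10^-4) / 5.012×10^-7 = 1.85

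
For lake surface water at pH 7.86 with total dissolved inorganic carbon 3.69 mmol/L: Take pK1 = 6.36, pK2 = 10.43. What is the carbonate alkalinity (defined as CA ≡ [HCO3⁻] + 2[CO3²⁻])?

CA = [HCO3⁻] + 2[CO3²⁻] = (α₁ + 2α₂)·DIC
At pH 7.86: [H⁺]/K1 = 10^-1.50 = 0.031623, K2/[H⁺] = 10^-2.57 = 0.0026915
α₁ = 1/(1 + 0.031623 + 0.0026915) = 1/1.0343 = 0.9668; α₂ = α₁·K2/[H⁺] = 0.002602
α₁ + 2α₂ = 0.9720
CA = 0.9720 × 3.69 = 3.59 mmol/L

CA = 3.59 mmol/L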